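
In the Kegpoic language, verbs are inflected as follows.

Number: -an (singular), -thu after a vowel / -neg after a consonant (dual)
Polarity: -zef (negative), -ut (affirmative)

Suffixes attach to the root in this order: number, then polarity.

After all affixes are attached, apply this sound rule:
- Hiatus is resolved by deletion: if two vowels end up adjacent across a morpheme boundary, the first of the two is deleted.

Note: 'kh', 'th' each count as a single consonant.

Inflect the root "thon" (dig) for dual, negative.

thonnegzef

Attach number dual -neg (after consonant 'n') → thonneg.
Attach polarity negative -zef → thonnegzef.
Vowel deletion: no change.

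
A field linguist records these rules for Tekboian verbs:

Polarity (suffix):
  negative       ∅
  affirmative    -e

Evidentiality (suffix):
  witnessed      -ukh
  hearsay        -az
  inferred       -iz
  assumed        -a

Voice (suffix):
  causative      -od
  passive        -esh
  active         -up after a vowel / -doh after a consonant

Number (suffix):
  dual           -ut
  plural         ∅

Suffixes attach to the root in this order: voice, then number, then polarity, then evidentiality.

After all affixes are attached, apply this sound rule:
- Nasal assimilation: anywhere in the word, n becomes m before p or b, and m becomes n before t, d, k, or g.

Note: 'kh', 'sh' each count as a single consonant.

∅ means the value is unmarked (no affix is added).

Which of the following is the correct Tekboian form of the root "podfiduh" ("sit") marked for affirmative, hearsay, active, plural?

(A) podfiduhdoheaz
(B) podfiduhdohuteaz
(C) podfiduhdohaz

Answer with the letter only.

Attach voice active -doh (after consonant 'h') → podfiduhdoh.
number = plural: zero marking, form stays podfiduhdoh.
Attach polarity affirmative -e → podfiduhdohe.
Attach evidentiality hearsay -az → podfiduhdoheaz.
Nasal assimilation: no change.
So the correct form is podfiduhdoheaz, option (A).
(C) podfiduhdohaz is wrong: it uses negative instead of affirmative for polarity.
(B) podfiduhdohuteaz is wrong: it uses dual instead of plural for number.

A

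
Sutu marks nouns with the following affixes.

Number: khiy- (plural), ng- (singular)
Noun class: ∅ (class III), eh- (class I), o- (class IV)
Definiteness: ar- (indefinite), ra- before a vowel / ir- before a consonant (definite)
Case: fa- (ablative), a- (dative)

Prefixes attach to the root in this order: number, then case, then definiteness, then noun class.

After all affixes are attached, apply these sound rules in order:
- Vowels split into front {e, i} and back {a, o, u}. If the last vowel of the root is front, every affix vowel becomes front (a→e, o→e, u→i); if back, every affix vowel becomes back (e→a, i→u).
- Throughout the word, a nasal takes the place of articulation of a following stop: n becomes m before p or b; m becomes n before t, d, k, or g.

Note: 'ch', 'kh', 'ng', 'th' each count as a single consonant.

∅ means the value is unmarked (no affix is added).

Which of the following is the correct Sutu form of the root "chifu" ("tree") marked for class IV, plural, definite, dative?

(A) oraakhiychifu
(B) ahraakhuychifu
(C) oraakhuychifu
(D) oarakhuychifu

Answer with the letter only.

Attach number plural khiy- → khiychifu.
Attach case dative a- → akhiychifu.
Attach definiteness definite ra- (before vowel 'a') → raakhiychifu.
Attach noun class class IV o- → oraakhiychifu.
Apply vowel harmony: oraakhiychifu → oraakhuychifu.
Nasal assimilation: no change.
So the correct form is oraakhuychifu, option (C).
(D) oarakhuychifu is wrong: it uses indefinite instead of definite for definiteness.
(A) oraakhiychifu is wrong: it fails to apply the sound rule(s).
(B) ahraakhuychifu is wrong: it uses class I instead of class IV for noun class.

C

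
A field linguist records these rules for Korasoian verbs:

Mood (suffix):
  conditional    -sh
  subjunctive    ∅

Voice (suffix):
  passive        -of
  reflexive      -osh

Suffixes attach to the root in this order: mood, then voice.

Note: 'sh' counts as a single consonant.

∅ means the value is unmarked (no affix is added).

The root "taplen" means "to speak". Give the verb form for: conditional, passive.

taplenshof

Attach mood conditional -sh → taplensh.
Attach voice passive -of → taplenshof.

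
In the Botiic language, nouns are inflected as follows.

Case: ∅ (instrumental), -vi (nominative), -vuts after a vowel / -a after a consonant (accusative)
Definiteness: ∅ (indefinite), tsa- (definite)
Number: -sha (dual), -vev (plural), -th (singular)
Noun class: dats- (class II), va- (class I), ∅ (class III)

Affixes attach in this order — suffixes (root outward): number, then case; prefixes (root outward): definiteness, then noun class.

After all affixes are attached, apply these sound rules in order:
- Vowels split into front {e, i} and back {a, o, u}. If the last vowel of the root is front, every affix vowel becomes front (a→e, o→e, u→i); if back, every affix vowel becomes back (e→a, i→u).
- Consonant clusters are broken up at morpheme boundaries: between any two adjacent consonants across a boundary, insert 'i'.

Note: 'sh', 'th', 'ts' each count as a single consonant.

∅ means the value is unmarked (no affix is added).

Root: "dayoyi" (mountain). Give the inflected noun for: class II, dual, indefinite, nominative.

detsidayoyishevi

definiteness = indefinite: zero marking, form stays dayoyi.
Attach number dual -sha → dayoyisha.
Attach noun class class II dats- → datsdayoyisha.
Attach case nominative -vi → datsdayoyishavi.
Apply vowel harmony: datsdayoyishavi → detsdayoyishevi.
Apply epenthesis: detsdayoyishevi → detsidayoyishevi.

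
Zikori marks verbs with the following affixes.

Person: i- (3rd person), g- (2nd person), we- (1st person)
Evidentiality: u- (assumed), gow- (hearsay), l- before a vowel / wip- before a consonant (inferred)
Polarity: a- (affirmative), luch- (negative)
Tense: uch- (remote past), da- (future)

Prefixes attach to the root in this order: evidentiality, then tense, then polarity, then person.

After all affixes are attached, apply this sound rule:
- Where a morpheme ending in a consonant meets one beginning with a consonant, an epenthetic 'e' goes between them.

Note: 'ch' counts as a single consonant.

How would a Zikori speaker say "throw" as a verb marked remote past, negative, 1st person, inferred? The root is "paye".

weluchuchewipepaye

Attach evidentiality inferred wip- (before consonant 'p') → wippaye.
Attach tense remote past uch- → uchwippaye.
Attach polarity negative luch- → luchuchwippaye.
Attach person 1st person we- → weluchuchwippaye.
Apply epenthesis: weluchuchwippaye → weluchuchewipepaye.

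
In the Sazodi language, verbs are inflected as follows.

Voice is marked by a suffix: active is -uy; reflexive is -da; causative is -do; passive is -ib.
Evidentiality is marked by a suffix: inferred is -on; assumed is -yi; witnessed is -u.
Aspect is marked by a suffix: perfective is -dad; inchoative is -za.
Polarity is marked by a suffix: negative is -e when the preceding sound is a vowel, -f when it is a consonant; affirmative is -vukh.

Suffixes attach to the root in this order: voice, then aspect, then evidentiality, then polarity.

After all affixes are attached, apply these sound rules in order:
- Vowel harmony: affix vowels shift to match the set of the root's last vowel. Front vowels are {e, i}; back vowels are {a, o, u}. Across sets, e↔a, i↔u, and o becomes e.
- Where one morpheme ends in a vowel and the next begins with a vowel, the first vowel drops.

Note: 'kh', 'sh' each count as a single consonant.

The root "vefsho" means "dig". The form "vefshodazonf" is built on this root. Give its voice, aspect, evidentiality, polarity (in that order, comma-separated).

Segment: vefsho-da-za-on-f.
voice: -da → reflexive.
aspect: -za → inchoative.
evidentiality: -on → inferred.
polarity: -e/f → negative.

reflexive, inchoative, inferred, negative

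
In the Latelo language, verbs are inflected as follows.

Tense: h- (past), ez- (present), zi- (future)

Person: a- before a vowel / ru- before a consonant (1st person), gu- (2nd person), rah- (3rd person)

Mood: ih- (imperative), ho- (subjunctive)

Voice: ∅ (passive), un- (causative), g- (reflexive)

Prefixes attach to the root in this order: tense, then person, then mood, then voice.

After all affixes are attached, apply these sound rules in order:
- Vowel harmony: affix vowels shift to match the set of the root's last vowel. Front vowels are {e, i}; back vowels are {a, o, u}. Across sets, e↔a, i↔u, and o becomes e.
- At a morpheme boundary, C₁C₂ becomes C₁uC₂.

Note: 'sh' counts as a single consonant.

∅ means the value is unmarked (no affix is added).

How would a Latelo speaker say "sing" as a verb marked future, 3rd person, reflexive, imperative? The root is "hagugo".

Attach tense future zi- → zihagugo.
Attach person 3rd person rah- → rahzihagugo.
Attach mood imperative ih- → ihrahzihagugo.
Attach voice reflexive g- → gihrahzihagugo.
Apply vowel harmony: gihrahzihagugo → guhrahzuhagugo.
Apply epenthesis: guhrahzuhagugo → guhurahuzuhagugo.

guhurahuzuhagugo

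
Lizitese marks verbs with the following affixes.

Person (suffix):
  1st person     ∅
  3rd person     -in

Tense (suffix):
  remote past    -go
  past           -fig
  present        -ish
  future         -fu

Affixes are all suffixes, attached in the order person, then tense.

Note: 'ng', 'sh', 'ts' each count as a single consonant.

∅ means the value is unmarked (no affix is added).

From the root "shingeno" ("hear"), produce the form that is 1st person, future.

person = 1st person: zero marking, form stays shingeno.
Attach tense future -fu → shingenofu.

shingenofu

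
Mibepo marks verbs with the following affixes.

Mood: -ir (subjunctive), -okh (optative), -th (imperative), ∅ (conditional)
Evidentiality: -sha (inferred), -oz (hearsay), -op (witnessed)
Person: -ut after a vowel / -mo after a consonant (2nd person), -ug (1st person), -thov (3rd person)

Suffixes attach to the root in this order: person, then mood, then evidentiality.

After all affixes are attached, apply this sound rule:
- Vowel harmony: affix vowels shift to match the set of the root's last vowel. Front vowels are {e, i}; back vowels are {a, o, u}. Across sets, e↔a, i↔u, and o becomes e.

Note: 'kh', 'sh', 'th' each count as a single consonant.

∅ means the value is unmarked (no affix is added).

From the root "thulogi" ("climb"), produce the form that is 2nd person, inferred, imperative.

thulogiitthshe

Attach person 2nd person -ut (after vowel 'i') → thulogiut.
Attach mood imperative -th → thulogiutth.
Attach evidentiality inferred -sha → thulogiutthsha.
Apply vowel harmony: thulogiutthsha → thulogiitthshe.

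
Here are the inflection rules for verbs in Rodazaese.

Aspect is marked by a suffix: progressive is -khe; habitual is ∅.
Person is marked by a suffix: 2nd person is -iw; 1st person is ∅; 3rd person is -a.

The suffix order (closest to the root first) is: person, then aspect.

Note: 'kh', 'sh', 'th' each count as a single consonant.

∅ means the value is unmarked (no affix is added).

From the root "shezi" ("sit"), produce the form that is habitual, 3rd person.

shezia

Attach person 3rd person -a → shezia.
aspect = habitual: zero marking, form stays shezia.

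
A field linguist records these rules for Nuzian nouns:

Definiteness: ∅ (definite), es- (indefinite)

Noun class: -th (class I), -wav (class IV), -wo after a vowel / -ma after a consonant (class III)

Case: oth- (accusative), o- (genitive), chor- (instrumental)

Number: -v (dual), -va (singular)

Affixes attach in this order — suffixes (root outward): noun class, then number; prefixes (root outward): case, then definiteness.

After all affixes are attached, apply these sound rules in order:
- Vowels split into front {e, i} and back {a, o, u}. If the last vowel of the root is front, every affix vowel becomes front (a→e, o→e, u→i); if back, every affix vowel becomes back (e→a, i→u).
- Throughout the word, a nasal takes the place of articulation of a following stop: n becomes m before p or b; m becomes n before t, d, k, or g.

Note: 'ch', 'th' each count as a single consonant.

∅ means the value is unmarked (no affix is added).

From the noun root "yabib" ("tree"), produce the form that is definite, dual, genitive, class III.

Attach noun class class III -ma (after consonant 'b') → yabibma.
Attach case genitive o- → oyabibma.
Attach number dual -v → oyabibmav.
definiteness = definite: zero marking, form stays oyabibmav.
Apply vowel harmony: oyabibmav → eyabibmev.
Nasal assimilation: no change.

eyabibmev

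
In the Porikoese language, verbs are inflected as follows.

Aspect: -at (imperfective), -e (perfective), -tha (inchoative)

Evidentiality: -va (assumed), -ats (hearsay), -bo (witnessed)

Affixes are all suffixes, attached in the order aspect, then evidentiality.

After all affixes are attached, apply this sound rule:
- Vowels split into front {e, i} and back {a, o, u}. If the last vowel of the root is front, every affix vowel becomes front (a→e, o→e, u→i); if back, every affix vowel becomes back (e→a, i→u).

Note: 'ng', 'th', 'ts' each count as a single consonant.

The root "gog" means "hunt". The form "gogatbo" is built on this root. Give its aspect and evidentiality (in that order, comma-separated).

Segment: gog-at-bo.
aspect: -at → imperfective.
evidentiality: -bo → witnessed.

imperfective, witnessed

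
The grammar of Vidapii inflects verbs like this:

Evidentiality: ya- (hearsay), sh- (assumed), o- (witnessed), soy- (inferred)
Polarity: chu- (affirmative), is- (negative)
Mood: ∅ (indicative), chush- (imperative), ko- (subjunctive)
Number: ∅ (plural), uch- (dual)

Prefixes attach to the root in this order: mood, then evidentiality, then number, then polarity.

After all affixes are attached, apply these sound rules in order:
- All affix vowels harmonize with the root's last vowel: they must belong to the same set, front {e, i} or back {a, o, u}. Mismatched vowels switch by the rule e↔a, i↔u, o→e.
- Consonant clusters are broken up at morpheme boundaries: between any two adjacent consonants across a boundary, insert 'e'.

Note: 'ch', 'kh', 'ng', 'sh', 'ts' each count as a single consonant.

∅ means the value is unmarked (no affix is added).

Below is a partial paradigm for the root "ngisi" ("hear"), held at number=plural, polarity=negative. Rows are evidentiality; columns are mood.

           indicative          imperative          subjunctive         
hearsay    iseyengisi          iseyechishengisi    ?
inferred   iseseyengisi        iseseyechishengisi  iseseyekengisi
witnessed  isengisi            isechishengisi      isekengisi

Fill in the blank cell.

iseyekengisi

Attach mood subjunctive ko- → kongisi.
Attach evidentiality hearsay ya- → yakongisi.
number = plural: zero marking, form stays yakongisi.
Attach polarity negative is- → isyakongisi.
Apply vowel harmony: isyakongisi → isyekengisi.
Apply epenthesis: isyekengisi → iseyekengisi.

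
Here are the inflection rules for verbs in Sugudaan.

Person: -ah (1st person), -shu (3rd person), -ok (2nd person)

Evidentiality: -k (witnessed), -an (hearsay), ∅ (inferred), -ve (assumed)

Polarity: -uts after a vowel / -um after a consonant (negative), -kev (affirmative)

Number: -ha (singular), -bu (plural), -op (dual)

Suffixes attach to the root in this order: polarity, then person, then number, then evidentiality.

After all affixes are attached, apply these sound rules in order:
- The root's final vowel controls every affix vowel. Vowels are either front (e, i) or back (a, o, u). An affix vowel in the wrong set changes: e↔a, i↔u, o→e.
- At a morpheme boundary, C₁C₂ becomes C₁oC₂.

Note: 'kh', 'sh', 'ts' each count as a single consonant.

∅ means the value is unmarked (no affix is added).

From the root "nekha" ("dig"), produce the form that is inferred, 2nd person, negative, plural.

nekhautsokobu

Attach polarity negative -uts (after vowel 'a') → nekhauts.
Attach person 2nd person -ok → nekhautsok.
Attach number plural -bu → nekhautsokbu.
evidentiality = inferred: zero marking, form stays nekhautsokbu.
Vowel harmony: no change.
Apply epenthesis: nekhautsokbu → nekhautsokobu.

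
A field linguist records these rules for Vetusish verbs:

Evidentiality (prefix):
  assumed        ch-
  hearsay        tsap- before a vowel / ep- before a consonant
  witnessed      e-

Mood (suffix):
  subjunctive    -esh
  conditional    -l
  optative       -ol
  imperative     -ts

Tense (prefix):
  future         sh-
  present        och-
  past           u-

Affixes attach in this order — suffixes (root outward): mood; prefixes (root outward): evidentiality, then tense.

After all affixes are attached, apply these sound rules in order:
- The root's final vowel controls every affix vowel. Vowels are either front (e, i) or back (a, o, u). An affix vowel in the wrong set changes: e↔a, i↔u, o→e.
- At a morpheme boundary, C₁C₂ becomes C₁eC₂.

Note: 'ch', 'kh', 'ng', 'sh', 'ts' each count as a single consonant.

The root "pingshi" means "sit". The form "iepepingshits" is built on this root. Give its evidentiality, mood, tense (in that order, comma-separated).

hearsay, imperative, past

Segment: u-ep-pingshi-ts.
evidentiality: tsap/ep- → hearsay.
mood: -ts → imperative.
tense: u- → past.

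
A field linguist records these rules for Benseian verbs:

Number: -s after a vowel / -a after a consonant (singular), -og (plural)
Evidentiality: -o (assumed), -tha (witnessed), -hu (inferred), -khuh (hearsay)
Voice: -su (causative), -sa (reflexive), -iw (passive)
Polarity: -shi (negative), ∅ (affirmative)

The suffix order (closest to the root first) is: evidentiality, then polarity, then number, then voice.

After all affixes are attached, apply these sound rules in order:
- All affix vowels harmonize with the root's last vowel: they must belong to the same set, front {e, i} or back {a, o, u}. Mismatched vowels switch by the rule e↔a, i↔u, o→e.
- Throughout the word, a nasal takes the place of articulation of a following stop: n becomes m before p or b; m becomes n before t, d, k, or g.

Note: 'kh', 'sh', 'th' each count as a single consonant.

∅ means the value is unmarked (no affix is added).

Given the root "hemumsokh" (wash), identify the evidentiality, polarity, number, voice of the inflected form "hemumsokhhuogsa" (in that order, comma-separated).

Segment: hemumsokh-hu-og-sa.
evidentiality: -hu → inferred.
polarity: ∅ → affirmative.
number: -og → plural.
voice: -sa → reflexive.

inferred, affirmative, plural, reflexive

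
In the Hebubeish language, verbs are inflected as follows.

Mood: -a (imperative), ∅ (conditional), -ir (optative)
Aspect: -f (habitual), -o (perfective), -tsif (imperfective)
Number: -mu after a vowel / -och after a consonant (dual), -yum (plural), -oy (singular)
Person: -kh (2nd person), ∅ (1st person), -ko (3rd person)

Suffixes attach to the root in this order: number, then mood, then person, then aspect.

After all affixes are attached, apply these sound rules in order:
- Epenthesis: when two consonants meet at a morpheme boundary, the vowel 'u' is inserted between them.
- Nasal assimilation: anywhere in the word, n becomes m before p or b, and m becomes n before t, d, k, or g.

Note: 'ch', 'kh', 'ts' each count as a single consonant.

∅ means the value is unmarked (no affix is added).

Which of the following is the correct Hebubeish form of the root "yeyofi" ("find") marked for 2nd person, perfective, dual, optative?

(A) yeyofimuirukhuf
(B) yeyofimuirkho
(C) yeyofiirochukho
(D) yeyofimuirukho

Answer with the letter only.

D

Attach number dual -mu (after vowel 'i') → yeyofimu.
Attach mood optative -ir → yeyofimuir.
Attach person 2nd person -kh → yeyofimuirkh.
Attach aspect perfective -o → yeyofimuirkho.
Apply epenthesis: yeyofimuirkho → yeyofimuirukho.
Nasal assimilation: no change.
So the correct form is yeyofimuirukho, option (D).
(B) yeyofimuirkho is wrong: it fails to apply the sound rule(s).
(C) yeyofiirochukho is wrong: it has the affixes in the wrong order.
(A) yeyofimuirukhuf is wrong: it uses habitual instead of perfective for aspect.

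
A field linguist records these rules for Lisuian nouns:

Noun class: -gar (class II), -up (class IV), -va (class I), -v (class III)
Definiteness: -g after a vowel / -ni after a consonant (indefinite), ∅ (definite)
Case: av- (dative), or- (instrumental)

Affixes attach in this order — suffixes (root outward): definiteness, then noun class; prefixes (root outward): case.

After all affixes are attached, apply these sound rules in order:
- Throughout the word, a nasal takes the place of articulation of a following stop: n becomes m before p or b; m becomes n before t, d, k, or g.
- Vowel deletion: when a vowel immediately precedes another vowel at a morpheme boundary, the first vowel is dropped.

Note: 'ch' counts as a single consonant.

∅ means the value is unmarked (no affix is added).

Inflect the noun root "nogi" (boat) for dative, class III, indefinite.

avnogigv

Attach definiteness indefinite -g (after vowel 'i') → nogig.
Attach noun class class III -v → nogigv.
Attach case dative av- → avnogigv.
Nasal assimilation: no change.
Vowel deletion: no change.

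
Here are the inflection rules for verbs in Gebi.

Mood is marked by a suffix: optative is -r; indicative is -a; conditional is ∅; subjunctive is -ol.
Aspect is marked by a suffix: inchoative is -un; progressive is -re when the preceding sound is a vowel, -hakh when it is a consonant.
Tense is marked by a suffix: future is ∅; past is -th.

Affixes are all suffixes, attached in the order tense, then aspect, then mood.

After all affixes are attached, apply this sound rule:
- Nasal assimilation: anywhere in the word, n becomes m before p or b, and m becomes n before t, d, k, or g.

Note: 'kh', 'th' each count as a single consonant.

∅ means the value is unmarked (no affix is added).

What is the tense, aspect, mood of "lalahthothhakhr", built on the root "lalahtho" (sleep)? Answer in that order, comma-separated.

past, progressive, optative

Segment: lalahtho-th-hakh-r.
tense: -th → past.
aspect: -re/hakh → progressive.
mood: -r → optative.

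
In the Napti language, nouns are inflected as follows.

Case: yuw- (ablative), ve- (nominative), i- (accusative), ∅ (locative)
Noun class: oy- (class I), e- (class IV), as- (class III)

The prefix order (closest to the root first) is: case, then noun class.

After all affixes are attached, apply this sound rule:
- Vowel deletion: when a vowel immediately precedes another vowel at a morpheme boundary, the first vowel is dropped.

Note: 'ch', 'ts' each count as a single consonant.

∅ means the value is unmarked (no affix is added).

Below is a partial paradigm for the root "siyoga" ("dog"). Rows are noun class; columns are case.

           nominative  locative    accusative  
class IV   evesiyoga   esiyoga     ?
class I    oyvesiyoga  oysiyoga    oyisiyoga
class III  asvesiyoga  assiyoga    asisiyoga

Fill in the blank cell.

Attach case accusative i- → isiyoga.
Attach noun class class IV e- → eisiyoga.
Apply vowel deletion: eisiyoga → isiyoga.

isiyoga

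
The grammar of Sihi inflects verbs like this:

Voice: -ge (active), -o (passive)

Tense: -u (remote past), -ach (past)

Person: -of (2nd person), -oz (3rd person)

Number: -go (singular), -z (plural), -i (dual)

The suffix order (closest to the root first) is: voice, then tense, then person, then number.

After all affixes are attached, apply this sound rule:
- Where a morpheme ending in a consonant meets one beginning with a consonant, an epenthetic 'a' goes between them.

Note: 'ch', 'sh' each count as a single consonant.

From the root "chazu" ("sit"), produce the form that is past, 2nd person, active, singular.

Attach voice active -ge → chazuge.
Attach tense past -ach → chazugeach.
Attach person 2nd person -of → chazugeachof.
Attach number singular -go → chazugeachofgo.
Apply epenthesis: chazugeachofgo → chazugeachofago.

chazugeachofago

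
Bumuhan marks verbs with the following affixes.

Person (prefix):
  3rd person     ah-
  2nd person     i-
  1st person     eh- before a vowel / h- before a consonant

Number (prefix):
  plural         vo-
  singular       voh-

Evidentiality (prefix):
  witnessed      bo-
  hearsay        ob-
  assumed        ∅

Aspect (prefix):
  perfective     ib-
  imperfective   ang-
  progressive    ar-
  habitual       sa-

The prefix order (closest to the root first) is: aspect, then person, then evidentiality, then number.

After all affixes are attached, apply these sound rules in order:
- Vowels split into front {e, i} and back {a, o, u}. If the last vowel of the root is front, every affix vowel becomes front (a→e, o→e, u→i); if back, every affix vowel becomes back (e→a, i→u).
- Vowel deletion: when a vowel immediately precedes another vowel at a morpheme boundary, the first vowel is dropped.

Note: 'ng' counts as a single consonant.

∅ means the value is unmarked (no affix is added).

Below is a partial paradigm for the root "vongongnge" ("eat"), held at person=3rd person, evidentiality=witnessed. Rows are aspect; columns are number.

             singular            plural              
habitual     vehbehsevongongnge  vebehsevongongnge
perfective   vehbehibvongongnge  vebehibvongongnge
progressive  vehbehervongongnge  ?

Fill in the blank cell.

Attach aspect progressive ar- → arvongongnge.
Attach person 3rd person ah- → aharvongongnge.
Attach evidentiality witnessed bo- → boaharvongongnge.
Attach number plural vo- → voboaharvongongnge.
Apply vowel harmony: voboaharvongongnge → vebeehervongongnge.
Apply vowel deletion: vebeehervongongnge → vebehervongongnge.

vebehervongongnge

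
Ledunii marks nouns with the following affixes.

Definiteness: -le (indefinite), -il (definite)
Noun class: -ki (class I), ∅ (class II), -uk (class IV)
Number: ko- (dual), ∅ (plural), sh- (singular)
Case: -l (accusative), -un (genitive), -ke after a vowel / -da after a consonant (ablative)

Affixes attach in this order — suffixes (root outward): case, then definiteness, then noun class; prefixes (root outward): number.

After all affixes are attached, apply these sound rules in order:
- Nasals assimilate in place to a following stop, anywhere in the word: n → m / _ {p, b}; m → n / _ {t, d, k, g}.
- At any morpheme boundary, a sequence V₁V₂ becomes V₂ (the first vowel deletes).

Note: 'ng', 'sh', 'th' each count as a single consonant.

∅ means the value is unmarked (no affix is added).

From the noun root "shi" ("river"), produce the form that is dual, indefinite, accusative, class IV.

koshilluk

Attach case accusative -l → shil.
Attach definiteness indefinite -le → shille.
Attach number dual ko- → koshille.
Attach noun class class IV -uk → koshilleuk.
Nasal assimilation: no change.
Apply vowel deletion: koshilleuk → koshilluk.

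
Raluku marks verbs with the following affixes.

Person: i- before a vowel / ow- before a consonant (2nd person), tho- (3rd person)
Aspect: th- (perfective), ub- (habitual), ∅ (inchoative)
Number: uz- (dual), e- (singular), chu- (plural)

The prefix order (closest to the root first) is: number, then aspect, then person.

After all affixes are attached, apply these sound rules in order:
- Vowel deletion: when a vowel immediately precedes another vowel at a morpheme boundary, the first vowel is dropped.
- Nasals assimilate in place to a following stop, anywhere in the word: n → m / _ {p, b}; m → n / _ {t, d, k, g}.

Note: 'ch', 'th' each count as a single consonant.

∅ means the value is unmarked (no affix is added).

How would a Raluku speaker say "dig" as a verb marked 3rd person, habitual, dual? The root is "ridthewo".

thubuzridthewo

Attach number dual uz- → uzridthewo.
Attach aspect habitual ub- → ubuzridthewo.
Attach person 3rd person tho- → thoubuzridthewo.
Apply vowel deletion: thoubuzridthewo → thubuzridthewo.
Nasal assimilation: no change.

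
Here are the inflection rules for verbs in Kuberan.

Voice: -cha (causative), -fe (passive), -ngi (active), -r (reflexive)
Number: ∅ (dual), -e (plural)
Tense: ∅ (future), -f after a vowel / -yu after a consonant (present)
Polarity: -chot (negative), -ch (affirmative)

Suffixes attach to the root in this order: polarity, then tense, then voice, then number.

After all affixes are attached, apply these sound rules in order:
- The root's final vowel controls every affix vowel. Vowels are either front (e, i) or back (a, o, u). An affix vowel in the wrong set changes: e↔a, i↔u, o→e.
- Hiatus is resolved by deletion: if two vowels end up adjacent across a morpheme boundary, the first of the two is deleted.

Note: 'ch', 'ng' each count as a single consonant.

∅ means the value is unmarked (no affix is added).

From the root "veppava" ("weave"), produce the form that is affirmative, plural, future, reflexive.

Attach polarity affirmative -ch → veppavach.
tense = future: zero marking, form stays veppavach.
Attach voice reflexive -r → veppavachr.
Attach number plural -e → veppavachre.
Apply vowel harmony: veppavachre → veppavachra.
Vowel deletion: no change.

veppavachra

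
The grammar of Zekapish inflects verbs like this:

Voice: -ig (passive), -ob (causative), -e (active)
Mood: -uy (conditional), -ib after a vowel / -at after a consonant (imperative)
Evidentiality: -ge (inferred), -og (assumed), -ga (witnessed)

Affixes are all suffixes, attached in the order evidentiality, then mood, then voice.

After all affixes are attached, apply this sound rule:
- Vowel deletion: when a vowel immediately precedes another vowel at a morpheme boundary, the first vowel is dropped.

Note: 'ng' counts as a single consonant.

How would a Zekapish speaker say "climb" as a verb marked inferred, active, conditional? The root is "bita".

Attach evidentiality inferred -ge → bitage.
Attach mood conditional -uy → bitageuy.
Attach voice active -e → bitageuye.
Apply vowel deletion: bitageuye → bitaguye.

bitaguye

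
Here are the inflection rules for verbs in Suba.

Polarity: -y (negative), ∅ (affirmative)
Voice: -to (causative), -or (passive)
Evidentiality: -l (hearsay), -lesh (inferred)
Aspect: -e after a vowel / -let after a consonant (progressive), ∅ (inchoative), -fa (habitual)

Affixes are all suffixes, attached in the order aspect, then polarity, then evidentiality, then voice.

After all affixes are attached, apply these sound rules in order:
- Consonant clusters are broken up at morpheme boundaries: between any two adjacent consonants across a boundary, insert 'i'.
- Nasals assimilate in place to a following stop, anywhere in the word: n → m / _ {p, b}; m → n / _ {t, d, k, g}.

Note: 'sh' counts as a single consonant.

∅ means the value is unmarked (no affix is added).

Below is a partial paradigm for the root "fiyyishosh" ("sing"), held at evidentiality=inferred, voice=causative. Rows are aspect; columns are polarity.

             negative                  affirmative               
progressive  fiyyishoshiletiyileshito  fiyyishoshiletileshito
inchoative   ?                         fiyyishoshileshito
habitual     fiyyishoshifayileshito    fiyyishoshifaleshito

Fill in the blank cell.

aspect = inchoative: zero marking, form stays fiyyishosh.
Attach polarity negative -y → fiyyishoshy.
Attach evidentiality inferred -lesh → fiyyishoshylesh.
Attach voice causative -to → fiyyishoshyleshto.
Apply epenthesis: fiyyishoshyleshto → fiyyishoshiyileshito.
Nasal assimilation: no change.

fiyyishoshiyileshito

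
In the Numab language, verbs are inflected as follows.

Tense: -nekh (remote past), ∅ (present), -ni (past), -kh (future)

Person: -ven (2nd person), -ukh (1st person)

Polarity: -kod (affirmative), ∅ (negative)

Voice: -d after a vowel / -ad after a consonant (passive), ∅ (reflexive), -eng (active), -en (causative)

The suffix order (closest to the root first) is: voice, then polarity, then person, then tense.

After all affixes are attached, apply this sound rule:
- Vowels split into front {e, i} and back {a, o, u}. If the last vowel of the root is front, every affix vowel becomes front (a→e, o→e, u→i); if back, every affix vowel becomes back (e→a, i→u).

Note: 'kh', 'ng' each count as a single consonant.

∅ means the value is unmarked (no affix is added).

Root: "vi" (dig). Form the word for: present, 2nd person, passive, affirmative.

vidkedven

Attach voice passive -d (after vowel 'i') → vid.
Attach polarity affirmative -kod → vidkod.
Attach person 2nd person -ven → vidkodven.
tense = present: zero marking, form stays vidkodven.
Apply vowel harmony: vidkodven → vidkedven.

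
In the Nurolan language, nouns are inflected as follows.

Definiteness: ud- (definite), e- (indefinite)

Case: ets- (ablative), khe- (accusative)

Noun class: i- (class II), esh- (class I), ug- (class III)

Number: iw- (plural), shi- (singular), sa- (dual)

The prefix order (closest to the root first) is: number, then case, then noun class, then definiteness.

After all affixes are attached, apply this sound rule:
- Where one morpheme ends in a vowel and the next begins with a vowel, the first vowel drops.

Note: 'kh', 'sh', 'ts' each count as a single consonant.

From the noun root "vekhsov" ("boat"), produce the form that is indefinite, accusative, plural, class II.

Attach number plural iw- → iwvekhsov.
Attach case accusative khe- → kheiwvekhsov.
Attach noun class class II i- → ikheiwvekhsov.
Attach definiteness indefinite e- → eikheiwvekhsov.
Apply vowel deletion: eikheiwvekhsov → ikhiwvekhsov.

ikhiwvekhsov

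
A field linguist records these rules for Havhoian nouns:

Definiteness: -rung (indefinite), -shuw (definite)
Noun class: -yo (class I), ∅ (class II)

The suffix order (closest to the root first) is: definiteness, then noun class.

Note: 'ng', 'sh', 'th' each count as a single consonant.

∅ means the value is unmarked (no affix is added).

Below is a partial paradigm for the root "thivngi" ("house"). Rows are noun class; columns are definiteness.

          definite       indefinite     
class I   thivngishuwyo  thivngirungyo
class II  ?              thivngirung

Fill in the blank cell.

thivngishuw

Attach definiteness definite -shuw → thivngishuw.
noun class = class II: zero marking, form stays thivngishuw.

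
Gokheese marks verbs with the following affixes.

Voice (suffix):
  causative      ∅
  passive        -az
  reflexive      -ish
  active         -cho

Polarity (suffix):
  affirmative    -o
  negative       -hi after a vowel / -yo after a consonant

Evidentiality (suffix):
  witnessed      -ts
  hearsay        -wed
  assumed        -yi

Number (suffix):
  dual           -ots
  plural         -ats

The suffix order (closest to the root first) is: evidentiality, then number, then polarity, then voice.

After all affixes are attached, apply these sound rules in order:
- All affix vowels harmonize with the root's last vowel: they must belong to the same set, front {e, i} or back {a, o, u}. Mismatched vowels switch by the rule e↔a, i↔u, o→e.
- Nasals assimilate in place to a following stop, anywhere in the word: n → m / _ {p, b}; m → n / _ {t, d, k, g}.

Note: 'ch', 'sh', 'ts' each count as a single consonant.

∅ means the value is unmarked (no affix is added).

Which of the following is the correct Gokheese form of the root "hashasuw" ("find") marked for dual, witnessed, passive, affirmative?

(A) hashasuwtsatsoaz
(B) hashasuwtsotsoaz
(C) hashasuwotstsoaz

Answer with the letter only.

Attach evidentiality witnessed -ts → hashasuwts.
Attach number dual -ots → hashasuwtsots.
Attach polarity affirmative -o → hashasuwtsotso.
Attach voice passive -az → hashasuwtsotsoaz.
Vowel harmony: no change.
Nasal assimilation: no change.
So the correct form is hashasuwtsotsoaz, option (B).
(A) hashasuwtsatsoaz is wrong: it uses plural instead of dual for number.
(C) hashasuwotstsoaz is wrong: it has the affixes in the wrong order.

B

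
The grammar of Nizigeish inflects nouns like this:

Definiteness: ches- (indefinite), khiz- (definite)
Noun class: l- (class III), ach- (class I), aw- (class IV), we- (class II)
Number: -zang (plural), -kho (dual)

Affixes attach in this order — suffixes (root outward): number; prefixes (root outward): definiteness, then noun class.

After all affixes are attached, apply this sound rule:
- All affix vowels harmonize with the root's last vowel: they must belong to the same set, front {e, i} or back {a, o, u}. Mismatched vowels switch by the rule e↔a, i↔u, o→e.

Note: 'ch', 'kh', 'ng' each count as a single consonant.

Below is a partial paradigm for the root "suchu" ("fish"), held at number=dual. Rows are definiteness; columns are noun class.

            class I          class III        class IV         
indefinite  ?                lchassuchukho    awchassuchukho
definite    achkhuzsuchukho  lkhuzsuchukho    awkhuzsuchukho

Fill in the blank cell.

achchassuchukho

Attach definiteness indefinite ches- → chessuchu.
Attach noun class class I ach- → achchessuchu.
Attach number dual -kho → achchessuchukho.
Apply vowel harmony: achchessuchukho → achchassuchukho.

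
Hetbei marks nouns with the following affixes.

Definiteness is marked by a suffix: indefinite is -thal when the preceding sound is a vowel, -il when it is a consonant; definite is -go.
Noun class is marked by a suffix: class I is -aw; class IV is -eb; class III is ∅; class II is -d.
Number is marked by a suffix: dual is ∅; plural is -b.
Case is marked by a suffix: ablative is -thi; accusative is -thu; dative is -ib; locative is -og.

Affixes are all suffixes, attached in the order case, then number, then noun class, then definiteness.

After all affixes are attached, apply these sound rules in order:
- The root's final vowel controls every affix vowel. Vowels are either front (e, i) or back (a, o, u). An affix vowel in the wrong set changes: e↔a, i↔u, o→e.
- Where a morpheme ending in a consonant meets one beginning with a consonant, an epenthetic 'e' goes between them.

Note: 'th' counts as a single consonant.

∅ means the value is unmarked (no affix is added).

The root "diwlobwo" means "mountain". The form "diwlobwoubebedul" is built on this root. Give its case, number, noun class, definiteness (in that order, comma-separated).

dative, plural, class II, indefinite

Segment: diwlobwo-ib-b-d-il.
case: -ib → dative.
number: -b → plural.
noun class: -d → class II.
definiteness: -thal/il → indefinite.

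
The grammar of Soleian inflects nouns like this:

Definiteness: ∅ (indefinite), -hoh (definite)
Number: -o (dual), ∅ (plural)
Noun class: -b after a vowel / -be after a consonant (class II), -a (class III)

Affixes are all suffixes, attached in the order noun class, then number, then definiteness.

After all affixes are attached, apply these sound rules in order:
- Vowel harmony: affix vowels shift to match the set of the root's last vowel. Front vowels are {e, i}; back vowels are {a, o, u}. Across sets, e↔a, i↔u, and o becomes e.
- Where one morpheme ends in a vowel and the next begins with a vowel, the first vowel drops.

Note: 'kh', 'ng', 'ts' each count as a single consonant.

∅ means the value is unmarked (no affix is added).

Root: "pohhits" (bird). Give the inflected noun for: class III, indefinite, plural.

Attach noun class class III -a → pohhitsa.
number = plural: zero marking, form stays pohhitsa.
definiteness = indefinite: zero marking, form stays pohhitsa.
Apply vowel harmony: pohhitsa → pohhitse.
Vowel deletion: no change.

pohhitse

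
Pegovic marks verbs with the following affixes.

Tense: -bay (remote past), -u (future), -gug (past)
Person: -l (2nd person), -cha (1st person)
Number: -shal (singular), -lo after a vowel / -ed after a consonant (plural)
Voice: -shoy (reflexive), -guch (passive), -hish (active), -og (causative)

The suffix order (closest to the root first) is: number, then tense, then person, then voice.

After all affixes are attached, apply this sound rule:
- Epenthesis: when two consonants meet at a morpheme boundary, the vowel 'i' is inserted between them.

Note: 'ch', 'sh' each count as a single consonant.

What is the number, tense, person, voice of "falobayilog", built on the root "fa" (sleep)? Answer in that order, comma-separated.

Segment: fa-lo-bay-l-og.
number: -lo/ed → plural.
tense: -bay → remote past.
person: -l → 2nd person.
voice: -og → causative.

plural, remote past, 2nd person, causative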